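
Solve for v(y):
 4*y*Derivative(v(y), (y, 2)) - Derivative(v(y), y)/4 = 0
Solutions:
 v(y) = C1 + C2*y^(17/16)


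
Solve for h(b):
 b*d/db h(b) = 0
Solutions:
 h(b) = C1


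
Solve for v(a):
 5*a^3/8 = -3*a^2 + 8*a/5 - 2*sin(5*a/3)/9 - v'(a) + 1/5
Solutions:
 v(a) = C1 - 5*a^4/32 - a^3 + 4*a^2/5 + a/5 + 2*cos(5*a/3)/15


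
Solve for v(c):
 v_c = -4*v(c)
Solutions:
 v(c) = C1*exp(-4*c)


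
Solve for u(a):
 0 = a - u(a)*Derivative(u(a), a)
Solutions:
 u(a) = -sqrt(C1 + a^2)
 u(a) = sqrt(C1 + a^2)


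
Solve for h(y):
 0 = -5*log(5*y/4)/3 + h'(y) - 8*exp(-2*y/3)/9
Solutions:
 h(y) = C1 + 5*y*log(y)/3 + 5*y*(-2*log(2) - 1 + log(5))/3 - 4*exp(-2*y/3)/3


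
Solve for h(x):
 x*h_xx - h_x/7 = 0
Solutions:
 h(x) = C1 + C2*x^(8/7)


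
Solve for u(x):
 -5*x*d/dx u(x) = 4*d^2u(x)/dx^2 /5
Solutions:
 u(x) = C1 + C2*erf(5*sqrt(2)*x/4)


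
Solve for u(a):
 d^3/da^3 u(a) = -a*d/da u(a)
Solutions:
 u(a) = C1 + Integral(C2*airyai(-a) + C3*airybi(-a), a)


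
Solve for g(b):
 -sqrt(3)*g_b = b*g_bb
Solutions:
 g(b) = C1 + C2*b^(1 - sqrt(3))


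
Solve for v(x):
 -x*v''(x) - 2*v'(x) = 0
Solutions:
 v(x) = C1 + C2/x


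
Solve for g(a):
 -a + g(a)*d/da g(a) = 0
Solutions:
 g(a) = -sqrt(C1 + a^2)
 g(a) = sqrt(C1 + a^2)


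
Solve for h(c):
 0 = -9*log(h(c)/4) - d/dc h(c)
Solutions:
 -Integral(1/(-log(_y) + 2*log(2)), (_y, h(c)))/9 = C1 - c


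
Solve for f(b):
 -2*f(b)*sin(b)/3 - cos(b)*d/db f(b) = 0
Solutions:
 f(b) = C1*cos(b)^(2/3)


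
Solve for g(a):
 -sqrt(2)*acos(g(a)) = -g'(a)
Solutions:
 Integral(1/acos(_y), (_y, g(a))) = C1 + sqrt(2)*a


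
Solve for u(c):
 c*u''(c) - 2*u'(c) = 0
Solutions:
 u(c) = C1 + C2*c^3


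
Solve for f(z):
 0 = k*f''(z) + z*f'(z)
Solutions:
 f(z) = C1 + C2*sqrt(k)*erf(sqrt(2)*z*sqrt(1/k)/2)


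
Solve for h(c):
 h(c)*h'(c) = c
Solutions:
 h(c) = -sqrt(C1 + c^2)
 h(c) = sqrt(C1 + c^2)


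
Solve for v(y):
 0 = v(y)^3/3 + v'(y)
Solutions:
 v(y) = -sqrt(6)*sqrt(-1/(C1 - y))/2
 v(y) = sqrt(6)*sqrt(-1/(C1 - y))/2


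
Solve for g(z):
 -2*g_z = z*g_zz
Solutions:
 g(z) = C1 + C2/z


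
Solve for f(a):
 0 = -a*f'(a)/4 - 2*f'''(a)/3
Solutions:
 f(a) = C1 + Integral(C2*airyai(-3^(1/3)*a/2) + C3*airybi(-3^(1/3)*a/2), a)


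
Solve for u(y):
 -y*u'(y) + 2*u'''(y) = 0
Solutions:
 u(y) = C1 + Integral(C2*airyai(2^(2/3)*y/2) + C3*airybi(2^(2/3)*y/2), y)


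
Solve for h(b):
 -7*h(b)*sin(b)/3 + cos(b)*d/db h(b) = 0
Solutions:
 h(b) = C1/cos(b)^(7/3)


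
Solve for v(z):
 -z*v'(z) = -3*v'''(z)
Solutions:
 v(z) = C1 + Integral(C2*airyai(3^(2/3)*z/3) + C3*airybi(3^(2/3)*z/3), z)


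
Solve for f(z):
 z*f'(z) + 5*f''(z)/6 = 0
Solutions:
 f(z) = C1 + C2*erf(sqrt(15)*z/5)


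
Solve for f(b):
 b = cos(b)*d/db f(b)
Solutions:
 f(b) = C1 + Integral(b/cos(b), b)


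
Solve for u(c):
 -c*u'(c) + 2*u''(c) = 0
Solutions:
 u(c) = C1 + C2*erfi(c/2)


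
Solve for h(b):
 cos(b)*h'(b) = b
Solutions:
 h(b) = C1 + Integral(b/cos(b), b)


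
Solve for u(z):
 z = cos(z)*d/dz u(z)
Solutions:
 u(z) = C1 + Integral(z/cos(z), z)


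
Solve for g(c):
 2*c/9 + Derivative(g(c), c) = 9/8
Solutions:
 g(c) = C1 - c^2/9 + 9*c/8


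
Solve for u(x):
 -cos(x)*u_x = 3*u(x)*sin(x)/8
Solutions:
 u(x) = C1*cos(x)^(3/8)


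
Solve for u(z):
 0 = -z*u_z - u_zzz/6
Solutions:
 u(z) = C1 + Integral(C2*airyai(-6^(1/3)*z) + C3*airybi(-6^(1/3)*z), z)


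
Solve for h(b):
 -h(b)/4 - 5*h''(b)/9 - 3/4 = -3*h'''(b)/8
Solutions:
 h(b) = C1*exp(b*(-(243*sqrt(915441) + 241147)^(1/3) - 1600/(243*sqrt(915441) + 241147)^(1/3) + 80)/162)*sin(sqrt(3)*b*(-(243*sqrt(915441) + 241147)^(1/3) + 1600/(243*sqrt(915441) + 241147)^(1/3))/162) + C2*exp(b*(-(243*sqrt(915441) + 241147)^(1/3) - 1600/(243*sqrt(915441) + 241147)^(1/3) + 80)/162)*cos(sqrt(3)*b*(-(243*sqrt(915441) + 241147)^(1/3) + 1600/(243*sqrt(915441) + 241147)^(1/3))/162) + C3*exp(b*(1600/(243*sqrt(915441) + 241147)^(1/3) + 40 + (243*sqrt(915441) + 241147)^(1/3))/81) - 3


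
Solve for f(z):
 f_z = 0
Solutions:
 f(z) = C1


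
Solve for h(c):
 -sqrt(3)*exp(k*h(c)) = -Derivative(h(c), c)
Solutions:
 h(c) = Piecewise((log(-1/(C1*k + sqrt(3)*c*k))/k, Ne(k, 0)), (nan, True))
 h(c) = Piecewise((C1 + sqrt(3)*c, Eq(k, 0)), (nan, True))


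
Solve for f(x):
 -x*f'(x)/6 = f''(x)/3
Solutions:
 f(x) = C1 + C2*erf(x/2)


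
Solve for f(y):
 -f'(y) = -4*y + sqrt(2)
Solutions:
 f(y) = C1 + 2*y^2 - sqrt(2)*y


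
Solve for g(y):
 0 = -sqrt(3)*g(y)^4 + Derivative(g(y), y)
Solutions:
 g(y) = (-1/(C1 + 3*sqrt(3)*y))^(1/3)
 g(y) = (-1/(C1 + sqrt(3)*y))^(1/3)*(-3^(2/3) - 3*3^(1/6)*I)/6
 g(y) = (-1/(C1 + sqrt(3)*y))^(1/3)*(-3^(2/3) + 3*3^(1/6)*I)/6


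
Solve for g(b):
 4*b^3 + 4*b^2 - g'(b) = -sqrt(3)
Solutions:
 g(b) = C1 + b^4 + 4*b^3/3 + sqrt(3)*b


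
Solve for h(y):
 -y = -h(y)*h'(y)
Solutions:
 h(y) = -sqrt(C1 + y^2)
 h(y) = sqrt(C1 + y^2)


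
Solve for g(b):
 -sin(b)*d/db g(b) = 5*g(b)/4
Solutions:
 g(b) = C1*(cos(b) + 1)^(5/8)/(cos(b) - 1)^(5/8)


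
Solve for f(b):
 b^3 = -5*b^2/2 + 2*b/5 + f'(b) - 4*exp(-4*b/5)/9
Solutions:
 f(b) = C1 + b^4/4 + 5*b^3/6 - b^2/5 - 5*exp(-4*b/5)/9


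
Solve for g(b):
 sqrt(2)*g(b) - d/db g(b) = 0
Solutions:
 g(b) = C1*exp(sqrt(2)*b)


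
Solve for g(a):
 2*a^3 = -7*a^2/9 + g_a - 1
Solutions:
 g(a) = C1 + a^4/2 + 7*a^3/27 + a


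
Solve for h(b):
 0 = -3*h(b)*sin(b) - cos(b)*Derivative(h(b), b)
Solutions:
 h(b) = C1*cos(b)^3


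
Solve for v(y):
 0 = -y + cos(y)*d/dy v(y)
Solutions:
 v(y) = C1 + Integral(y/cos(y), y)


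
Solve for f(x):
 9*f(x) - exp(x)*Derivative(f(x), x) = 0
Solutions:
 f(x) = C1*exp(-9*exp(-x))


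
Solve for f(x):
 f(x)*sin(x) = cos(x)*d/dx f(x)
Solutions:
 f(x) = C1/cos(x)


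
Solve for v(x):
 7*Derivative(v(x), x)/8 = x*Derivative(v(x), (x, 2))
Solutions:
 v(x) = C1 + C2*x^(15/8)


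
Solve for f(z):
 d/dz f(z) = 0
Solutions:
 f(z) = C1


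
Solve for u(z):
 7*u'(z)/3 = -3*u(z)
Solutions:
 u(z) = C1*exp(-9*z/7)


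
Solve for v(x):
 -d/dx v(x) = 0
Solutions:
 v(x) = C1


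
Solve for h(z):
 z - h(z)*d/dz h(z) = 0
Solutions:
 h(z) = -sqrt(C1 + z^2)
 h(z) = sqrt(C1 + z^2)


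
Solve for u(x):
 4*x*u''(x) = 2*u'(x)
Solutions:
 u(x) = C1 + C2*x^(3/2)


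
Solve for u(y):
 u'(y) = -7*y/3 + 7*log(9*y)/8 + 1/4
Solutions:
 u(y) = C1 - 7*y^2/6 + 7*y*log(y)/8 - 5*y/8 + 7*y*log(3)/4


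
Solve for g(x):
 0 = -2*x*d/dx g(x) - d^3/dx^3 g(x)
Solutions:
 g(x) = C1 + Integral(C2*airyai(-2^(1/3)*x) + C3*airybi(-2^(1/3)*x), x)


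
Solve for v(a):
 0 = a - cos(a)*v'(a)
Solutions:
 v(a) = C1 + Integral(a/cos(a), a)


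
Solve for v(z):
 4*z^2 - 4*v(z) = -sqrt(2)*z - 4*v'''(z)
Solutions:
 v(z) = C3*exp(z) + z^2 + sqrt(2)*z/4 + (C1*sin(sqrt(3)*z/2) + C2*cos(sqrt(3)*z/2))*exp(-z/2)


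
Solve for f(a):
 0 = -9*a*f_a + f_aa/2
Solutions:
 f(a) = C1 + C2*erfi(3*a)


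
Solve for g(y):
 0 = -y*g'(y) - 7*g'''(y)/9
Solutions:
 g(y) = C1 + Integral(C2*airyai(-21^(2/3)*y/7) + C3*airybi(-21^(2/3)*y/7), y)


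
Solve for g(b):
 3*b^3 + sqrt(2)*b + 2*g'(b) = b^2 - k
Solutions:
 g(b) = C1 - 3*b^4/8 + b^3/6 - sqrt(2)*b^2/4 - b*k/2


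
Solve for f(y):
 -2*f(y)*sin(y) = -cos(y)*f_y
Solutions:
 f(y) = C1/cos(y)^2


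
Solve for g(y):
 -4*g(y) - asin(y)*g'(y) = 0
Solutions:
 g(y) = C1*exp(-4*Integral(1/asin(y), y))


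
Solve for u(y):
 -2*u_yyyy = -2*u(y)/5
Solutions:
 u(y) = C1*exp(-5^(3/4)*y/5) + C2*exp(5^(3/4)*y/5) + C3*sin(5^(3/4)*y/5) + C4*cos(5^(3/4)*y/5)


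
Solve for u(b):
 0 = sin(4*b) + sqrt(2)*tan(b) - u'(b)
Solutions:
 u(b) = C1 - sqrt(2)*log(cos(b)) - cos(4*b)/4


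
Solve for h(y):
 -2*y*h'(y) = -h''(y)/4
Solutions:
 h(y) = C1 + C2*erfi(2*y)


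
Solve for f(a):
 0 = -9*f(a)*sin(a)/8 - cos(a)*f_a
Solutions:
 f(a) = C1*cos(a)^(9/8)


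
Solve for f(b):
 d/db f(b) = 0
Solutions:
 f(b) = C1


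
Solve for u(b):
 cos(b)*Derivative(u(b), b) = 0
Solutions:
 u(b) = C1


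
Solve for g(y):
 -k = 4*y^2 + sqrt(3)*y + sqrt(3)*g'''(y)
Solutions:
 g(y) = C1 + C2*y + C3*y^2 - sqrt(3)*k*y^3/18 - sqrt(3)*y^5/45 - y^4/24


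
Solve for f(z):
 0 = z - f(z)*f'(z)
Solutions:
 f(z) = -sqrt(C1 + z^2)
 f(z) = sqrt(C1 + z^2)


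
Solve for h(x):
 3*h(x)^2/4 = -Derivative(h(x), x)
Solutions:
 h(x) = 4/(C1 + 3*x)


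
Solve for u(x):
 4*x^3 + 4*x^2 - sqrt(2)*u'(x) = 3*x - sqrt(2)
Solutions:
 u(x) = C1 + sqrt(2)*x^4/2 + 2*sqrt(2)*x^3/3 - 3*sqrt(2)*x^2/4 + x


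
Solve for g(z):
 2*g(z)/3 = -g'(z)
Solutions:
 g(z) = C1*exp(-2*z/3)


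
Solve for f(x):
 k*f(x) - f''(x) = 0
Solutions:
 f(x) = C1*exp(-sqrt(k)*x) + C2*exp(sqrt(k)*x)


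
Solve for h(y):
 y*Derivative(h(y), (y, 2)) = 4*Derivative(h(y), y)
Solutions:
 h(y) = C1 + C2*y^5


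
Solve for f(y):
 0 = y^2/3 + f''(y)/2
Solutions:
 f(y) = C1 + C2*y - y^4/18


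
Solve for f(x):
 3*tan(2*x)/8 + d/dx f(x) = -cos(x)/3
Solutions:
 f(x) = C1 + 3*log(cos(2*x))/16 - sin(x)/3


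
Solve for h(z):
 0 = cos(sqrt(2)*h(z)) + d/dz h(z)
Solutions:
 h(z) = sqrt(2)*(pi - asin((exp(2*sqrt(2)*C1) + exp(2*sqrt(2)*z))/(exp(2*sqrt(2)*C1) - exp(2*sqrt(2)*z))))/2
 h(z) = sqrt(2)*asin((exp(2*sqrt(2)*C1) + exp(2*sqrt(2)*z))/(exp(2*sqrt(2)*C1) - exp(2*sqrt(2)*z)))/2


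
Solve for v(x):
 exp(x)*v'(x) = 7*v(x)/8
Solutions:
 v(x) = C1*exp(-7*exp(-x)/8)


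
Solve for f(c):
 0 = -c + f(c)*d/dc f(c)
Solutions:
 f(c) = -sqrt(C1 + c^2)
 f(c) = sqrt(C1 + c^2)


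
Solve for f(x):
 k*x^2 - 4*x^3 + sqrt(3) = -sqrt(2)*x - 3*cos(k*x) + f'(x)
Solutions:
 f(x) = C1 + k*x^3/3 - x^4 + sqrt(2)*x^2/2 + sqrt(3)*x + 3*sin(k*x)/k


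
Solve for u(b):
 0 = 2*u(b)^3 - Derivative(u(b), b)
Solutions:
 u(b) = -sqrt(2)*sqrt(-1/(C1 + 2*b))/2
 u(b) = sqrt(2)*sqrt(-1/(C1 + 2*b))/2


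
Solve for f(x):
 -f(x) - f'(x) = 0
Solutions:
 f(x) = C1*exp(-x)


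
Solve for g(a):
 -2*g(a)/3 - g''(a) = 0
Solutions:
 g(a) = C1*sin(sqrt(6)*a/3) + C2*cos(sqrt(6)*a/3)


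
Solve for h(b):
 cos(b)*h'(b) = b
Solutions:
 h(b) = C1 + Integral(b/cos(b), b)


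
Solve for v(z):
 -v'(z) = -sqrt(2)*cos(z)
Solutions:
 v(z) = C1 + sqrt(2)*sin(z)


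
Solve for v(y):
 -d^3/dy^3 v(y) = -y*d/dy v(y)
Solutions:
 v(y) = C1 + Integral(C2*airyai(y) + C3*airybi(y), y)


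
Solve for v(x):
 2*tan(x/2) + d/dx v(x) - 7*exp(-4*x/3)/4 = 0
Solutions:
 v(x) = C1 - 2*log(tan(x/2)^2 + 1) - 21*exp(-4*x/3)/16


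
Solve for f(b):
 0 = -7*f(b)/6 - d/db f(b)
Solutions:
 f(b) = C1*exp(-7*b/6)


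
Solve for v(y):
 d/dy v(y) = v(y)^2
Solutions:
 v(y) = -1/(C1 + y)


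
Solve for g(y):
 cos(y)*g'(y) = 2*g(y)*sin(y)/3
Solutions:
 g(y) = C1/cos(y)^(2/3)


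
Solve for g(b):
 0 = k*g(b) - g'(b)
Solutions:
 g(b) = C1*exp(b*k)


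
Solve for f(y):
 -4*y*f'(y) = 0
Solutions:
 f(y) = C1


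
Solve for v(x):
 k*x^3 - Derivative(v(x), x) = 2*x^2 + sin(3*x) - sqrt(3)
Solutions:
 v(x) = C1 + k*x^4/4 - 2*x^3/3 + sqrt(3)*x + cos(3*x)/3


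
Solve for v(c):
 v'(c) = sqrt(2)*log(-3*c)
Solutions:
 v(c) = C1 + sqrt(2)*c*log(-c) + sqrt(2)*c*(-1 + log(3))


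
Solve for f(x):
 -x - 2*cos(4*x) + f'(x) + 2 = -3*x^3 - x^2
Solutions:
 f(x) = C1 - 3*x^4/4 - x^3/3 + x^2/2 - 2*x + sin(4*x)/2


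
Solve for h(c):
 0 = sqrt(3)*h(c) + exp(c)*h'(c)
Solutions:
 h(c) = C1*exp(sqrt(3)*exp(-c))


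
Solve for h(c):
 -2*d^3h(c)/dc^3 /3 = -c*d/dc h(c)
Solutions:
 h(c) = C1 + Integral(C2*airyai(2^(2/3)*3^(1/3)*c/2) + C3*airybi(2^(2/3)*3^(1/3)*c/2), c)


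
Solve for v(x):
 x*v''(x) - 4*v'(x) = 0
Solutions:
 v(x) = C1 + C2*x^5


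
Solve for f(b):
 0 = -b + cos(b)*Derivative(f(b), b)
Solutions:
 f(b) = C1 + Integral(b/cos(b), b)


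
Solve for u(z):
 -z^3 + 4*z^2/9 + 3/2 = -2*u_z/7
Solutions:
 u(z) = C1 + 7*z^4/8 - 14*z^3/27 - 21*z/4


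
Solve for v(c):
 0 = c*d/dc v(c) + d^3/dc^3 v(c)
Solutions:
 v(c) = C1 + Integral(C2*airyai(-c) + C3*airybi(-c), c)


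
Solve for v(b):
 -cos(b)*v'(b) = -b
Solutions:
 v(b) = C1 + Integral(b/cos(b), b)


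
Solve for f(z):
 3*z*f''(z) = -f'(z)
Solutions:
 f(z) = C1 + C2*z^(2/3)


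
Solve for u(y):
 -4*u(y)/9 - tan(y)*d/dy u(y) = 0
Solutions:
 u(y) = C1/sin(y)^(4/9)


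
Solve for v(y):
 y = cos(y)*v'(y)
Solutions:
 v(y) = C1 + Integral(y/cos(y), y)


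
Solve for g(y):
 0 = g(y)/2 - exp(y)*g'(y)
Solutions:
 g(y) = C1*exp(-exp(-y)/2)


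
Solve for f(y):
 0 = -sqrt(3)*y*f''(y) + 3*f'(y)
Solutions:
 f(y) = C1 + C2*y^(1 + sqrt(3))


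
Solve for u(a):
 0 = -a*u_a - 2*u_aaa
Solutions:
 u(a) = C1 + Integral(C2*airyai(-2^(2/3)*a/2) + C3*airybi(-2^(2/3)*a/2), a)


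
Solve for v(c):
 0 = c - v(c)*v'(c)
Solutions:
 v(c) = -sqrt(C1 + c^2)
 v(c) = sqrt(C1 + c^2)


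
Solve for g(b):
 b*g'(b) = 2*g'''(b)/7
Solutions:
 g(b) = C1 + Integral(C2*airyai(2^(2/3)*7^(1/3)*b/2) + C3*airybi(2^(2/3)*7^(1/3)*b/2), b)


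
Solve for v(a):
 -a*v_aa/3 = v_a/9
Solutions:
 v(a) = C1 + C2*a^(2/3)


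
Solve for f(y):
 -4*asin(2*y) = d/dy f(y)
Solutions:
 f(y) = C1 - 4*y*asin(2*y) - 2*sqrt(1 - 4*y^2)


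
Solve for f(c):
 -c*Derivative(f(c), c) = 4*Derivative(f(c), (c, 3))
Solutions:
 f(c) = C1 + Integral(C2*airyai(-2^(1/3)*c/2) + C3*airybi(-2^(1/3)*c/2), c)


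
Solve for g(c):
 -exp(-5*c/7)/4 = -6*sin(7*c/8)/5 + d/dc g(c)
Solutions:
 g(c) = C1 - 48*cos(7*c/8)/35 + 7*exp(-5*c/7)/20


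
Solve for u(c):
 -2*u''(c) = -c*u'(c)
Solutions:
 u(c) = C1 + C2*erfi(c/2)


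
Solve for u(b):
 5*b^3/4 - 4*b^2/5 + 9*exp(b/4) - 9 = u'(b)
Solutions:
 u(b) = C1 + 5*b^4/16 - 4*b^3/15 - 9*b + 36*exp(b/4)


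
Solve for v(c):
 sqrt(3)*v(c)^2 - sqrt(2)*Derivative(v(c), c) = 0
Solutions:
 v(c) = -2/(C1 + sqrt(6)*c)


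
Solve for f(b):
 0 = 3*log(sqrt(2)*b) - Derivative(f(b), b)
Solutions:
 f(b) = C1 + 3*b*log(b) - 3*b + 3*b*log(2)/2


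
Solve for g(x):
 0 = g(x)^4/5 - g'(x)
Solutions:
 g(x) = 5^(1/3)*(-1/(C1 + 3*x))^(1/3)
 g(x) = 5^(1/3)*(-1/(C1 + x))^(1/3)*(-3^(2/3) - 3*3^(1/6)*I)/6
 g(x) = 5^(1/3)*(-1/(C1 + x))^(1/3)*(-3^(2/3) + 3*3^(1/6)*I)/6


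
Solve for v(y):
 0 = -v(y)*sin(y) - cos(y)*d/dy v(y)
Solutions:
 v(y) = C1*cos(y)


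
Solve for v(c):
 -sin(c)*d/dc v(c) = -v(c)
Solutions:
 v(c) = C1*sqrt(cos(c) - 1)/sqrt(cos(c) + 1)


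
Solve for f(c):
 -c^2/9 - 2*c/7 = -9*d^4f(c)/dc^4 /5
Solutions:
 f(c) = C1 + C2*c + C3*c^2 + C4*c^3 + c^6/5832 + c^5/756


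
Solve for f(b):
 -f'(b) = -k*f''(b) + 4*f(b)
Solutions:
 f(b) = C1*exp(b*(1 - sqrt(16*k + 1))/(2*k)) + C2*exp(b*(sqrt(16*k + 1) + 1)/(2*k))


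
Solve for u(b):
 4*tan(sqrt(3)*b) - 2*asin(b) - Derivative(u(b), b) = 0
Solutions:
 u(b) = C1 - 2*b*asin(b) - 2*sqrt(1 - b^2) - 4*sqrt(3)*log(cos(sqrt(3)*b))/3


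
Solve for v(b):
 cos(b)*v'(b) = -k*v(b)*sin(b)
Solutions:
 v(b) = C1*exp(k*log(cos(b)))


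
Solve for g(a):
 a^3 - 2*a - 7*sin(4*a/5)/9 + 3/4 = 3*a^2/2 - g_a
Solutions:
 g(a) = C1 - a^4/4 + a^3/2 + a^2 - 3*a/4 - 35*cos(4*a/5)/36


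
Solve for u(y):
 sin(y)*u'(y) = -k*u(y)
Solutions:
 u(y) = C1*exp(k*(-log(cos(y) - 1) + log(cos(y) + 1))/2)


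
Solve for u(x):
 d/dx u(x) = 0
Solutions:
 u(x) = C1


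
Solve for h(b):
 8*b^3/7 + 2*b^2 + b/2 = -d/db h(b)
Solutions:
 h(b) = C1 - 2*b^4/7 - 2*b^3/3 - b^2/4


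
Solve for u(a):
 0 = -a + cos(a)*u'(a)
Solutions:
 u(a) = C1 + Integral(a/cos(a), a)


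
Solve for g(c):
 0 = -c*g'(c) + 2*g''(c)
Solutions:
 g(c) = C1 + C2*erfi(c/2)


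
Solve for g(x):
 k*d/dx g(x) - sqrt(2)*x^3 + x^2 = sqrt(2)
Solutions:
 g(x) = C1 + sqrt(2)*x^4/(4*k) - x^3/(3*k) + sqrt(2)*x/k


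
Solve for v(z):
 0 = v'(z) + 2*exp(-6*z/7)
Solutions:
 v(z) = C1 + 7*exp(-6*z/7)/3


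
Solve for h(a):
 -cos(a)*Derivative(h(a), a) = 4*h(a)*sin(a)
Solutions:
 h(a) = C1*cos(a)^4


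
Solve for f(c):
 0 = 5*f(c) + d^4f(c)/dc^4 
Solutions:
 f(c) = (C1*sin(sqrt(2)*5^(1/4)*c/2) + C2*cos(sqrt(2)*5^(1/4)*c/2))*exp(-sqrt(2)*5^(1/4)*c/2) + (C3*sin(sqrt(2)*5^(1/4)*c/2) + C4*cos(sqrt(2)*5^(1/4)*c/2))*exp(sqrt(2)*5^(1/4)*c/2)


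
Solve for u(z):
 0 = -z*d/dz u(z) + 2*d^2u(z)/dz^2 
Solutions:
 u(z) = C1 + C2*erfi(z/2)


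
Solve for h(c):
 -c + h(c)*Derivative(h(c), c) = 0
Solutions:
 h(c) = -sqrt(C1 + c^2)
 h(c) = sqrt(C1 + c^2)


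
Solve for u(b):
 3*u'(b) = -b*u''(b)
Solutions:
 u(b) = C1 + C2/b^2


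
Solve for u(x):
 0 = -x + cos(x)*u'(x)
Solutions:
 u(x) = C1 + Integral(x/cos(x), x)


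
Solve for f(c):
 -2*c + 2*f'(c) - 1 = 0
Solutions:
 f(c) = C1 + c^2/2 + c/2


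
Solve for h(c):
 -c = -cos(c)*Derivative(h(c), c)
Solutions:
 h(c) = C1 + Integral(c/cos(c), c)


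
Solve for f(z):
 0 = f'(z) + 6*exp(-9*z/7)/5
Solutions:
 f(z) = C1 + 14*exp(-9*z/7)/15


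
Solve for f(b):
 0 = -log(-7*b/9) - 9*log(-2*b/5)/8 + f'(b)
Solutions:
 f(b) = C1 + 17*b*log(-b)/8 + b*(-2*log(15) - 17/8 + log(2)/8 + 7*log(5)/8 + log(14))


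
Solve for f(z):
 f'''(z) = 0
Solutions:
 f(z) = C1 + C2*z + C3*z^2


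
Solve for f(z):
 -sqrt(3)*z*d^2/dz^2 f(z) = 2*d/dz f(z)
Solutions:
 f(z) = C1 + C2*z^(1 - 2*sqrt(3)/3)


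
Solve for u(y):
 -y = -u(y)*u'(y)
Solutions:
 u(y) = -sqrt(C1 + y^2)
 u(y) = sqrt(C1 + y^2)


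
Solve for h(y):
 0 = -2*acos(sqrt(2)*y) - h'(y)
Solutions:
 h(y) = C1 - 2*y*acos(sqrt(2)*y) + sqrt(2)*sqrt(1 - 2*y^2)


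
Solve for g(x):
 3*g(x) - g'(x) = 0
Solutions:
 g(x) = C1*exp(3*x)


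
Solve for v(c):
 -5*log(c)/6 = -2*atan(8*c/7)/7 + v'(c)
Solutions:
 v(c) = C1 - 5*c*log(c)/6 + 2*c*atan(8*c/7)/7 + 5*c/6 - log(64*c^2 + 49)/8


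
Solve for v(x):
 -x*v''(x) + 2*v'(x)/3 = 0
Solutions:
 v(x) = C1 + C2*x^(5/3)


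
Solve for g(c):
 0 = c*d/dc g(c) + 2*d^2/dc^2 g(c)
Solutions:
 g(c) = C1 + C2*erf(c/2)


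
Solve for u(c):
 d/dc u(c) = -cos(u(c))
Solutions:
 u(c) = pi - asin((C1 + exp(2*c))/(C1 - exp(2*c)))
 u(c) = asin((C1 + exp(2*c))/(C1 - exp(2*c)))


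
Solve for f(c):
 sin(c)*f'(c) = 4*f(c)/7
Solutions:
 f(c) = C1*(cos(c) - 1)^(2/7)/(cos(c) + 1)^(2/7)


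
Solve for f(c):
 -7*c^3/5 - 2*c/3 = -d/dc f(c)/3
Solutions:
 f(c) = C1 + 21*c^4/20 + c^2


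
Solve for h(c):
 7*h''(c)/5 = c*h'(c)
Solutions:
 h(c) = C1 + C2*erfi(sqrt(70)*c/14)


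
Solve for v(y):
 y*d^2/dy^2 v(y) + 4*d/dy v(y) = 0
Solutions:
 v(y) = C1 + C2/y^3


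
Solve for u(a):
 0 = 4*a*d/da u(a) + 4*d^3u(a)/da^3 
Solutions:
 u(a) = C1 + Integral(C2*airyai(-a) + C3*airybi(-a), a)


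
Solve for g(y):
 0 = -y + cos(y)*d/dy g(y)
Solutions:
 g(y) = C1 + Integral(y/cos(y), y)


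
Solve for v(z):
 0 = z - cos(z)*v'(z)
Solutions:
 v(z) = C1 + Integral(z/cos(z), z)


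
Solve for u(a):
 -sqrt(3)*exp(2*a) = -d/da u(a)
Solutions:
 u(a) = C1 + sqrt(3)*exp(2*a)/2


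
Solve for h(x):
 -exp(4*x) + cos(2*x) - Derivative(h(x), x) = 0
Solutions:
 h(x) = C1 - exp(4*x)/4 + sin(2*x)/2


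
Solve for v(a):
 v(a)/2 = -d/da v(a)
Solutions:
 v(a) = C1*exp(-a/2)


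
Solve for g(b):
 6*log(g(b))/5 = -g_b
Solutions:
 li(g(b)) = C1 - 6*b/5


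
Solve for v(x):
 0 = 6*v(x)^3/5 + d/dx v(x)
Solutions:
 v(x) = -sqrt(10)*sqrt(-1/(C1 - 6*x))/2
 v(x) = sqrt(10)*sqrt(-1/(C1 - 6*x))/2


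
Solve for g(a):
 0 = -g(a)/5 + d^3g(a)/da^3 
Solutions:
 g(a) = C3*exp(5^(2/3)*a/5) + (C1*sin(sqrt(3)*5^(2/3)*a/10) + C2*cos(sqrt(3)*5^(2/3)*a/10))*exp(-5^(2/3)*a/10)


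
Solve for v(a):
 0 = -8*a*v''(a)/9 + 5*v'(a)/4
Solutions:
 v(a) = C1 + C2*a^(77/32)


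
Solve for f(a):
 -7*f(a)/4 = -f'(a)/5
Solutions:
 f(a) = C1*exp(35*a/4)


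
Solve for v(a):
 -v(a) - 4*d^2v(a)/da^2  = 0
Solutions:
 v(a) = C1*sin(a/2) + C2*cos(a/2)


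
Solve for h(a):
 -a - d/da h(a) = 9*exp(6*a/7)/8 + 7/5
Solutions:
 h(a) = C1 - a^2/2 - 7*a/5 - 21*exp(6*a/7)/16


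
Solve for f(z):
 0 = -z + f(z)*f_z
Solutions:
 f(z) = -sqrt(C1 + z^2)
 f(z) = sqrt(C1 + z^2)


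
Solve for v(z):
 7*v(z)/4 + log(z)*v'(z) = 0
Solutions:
 v(z) = C1*exp(-7*li(z)/4)


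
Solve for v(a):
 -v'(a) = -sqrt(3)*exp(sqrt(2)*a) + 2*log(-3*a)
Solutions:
 v(a) = C1 - 2*a*log(-a) + 2*a*(1 - log(3)) + sqrt(6)*exp(sqrt(2)*a)/2


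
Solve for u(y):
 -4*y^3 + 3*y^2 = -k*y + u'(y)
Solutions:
 u(y) = C1 + k*y^2/2 - y^4 + y^3


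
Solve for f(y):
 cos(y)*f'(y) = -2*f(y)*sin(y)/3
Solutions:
 f(y) = C1*cos(y)^(2/3)


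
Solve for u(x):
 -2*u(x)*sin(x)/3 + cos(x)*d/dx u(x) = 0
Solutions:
 u(x) = C1/cos(x)^(2/3)


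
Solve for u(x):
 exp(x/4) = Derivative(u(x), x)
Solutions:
 u(x) = C1 + 4*exp(x/4)


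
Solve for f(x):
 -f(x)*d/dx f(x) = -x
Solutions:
 f(x) = -sqrt(C1 + x^2)
 f(x) = sqrt(C1 + x^2)


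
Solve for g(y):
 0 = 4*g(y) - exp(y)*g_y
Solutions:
 g(y) = C1*exp(-4*exp(-y))


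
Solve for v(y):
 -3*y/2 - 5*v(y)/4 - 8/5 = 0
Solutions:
 v(y) = -6*y/5 - 32/25


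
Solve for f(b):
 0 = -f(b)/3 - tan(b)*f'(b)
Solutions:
 f(b) = C1/sin(b)^(1/3)


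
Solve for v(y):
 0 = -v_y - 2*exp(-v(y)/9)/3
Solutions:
 v(y) = 9*log(C1 - 2*y/27)


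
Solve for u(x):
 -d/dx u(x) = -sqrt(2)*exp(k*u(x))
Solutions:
 u(x) = Piecewise((log(-1/(C1*k + sqrt(2)*k*x))/k, Ne(k, 0)), (nan, True))
 u(x) = Piecewise((C1 + sqrt(2)*x, Eq(k, 0)), (nan, True))


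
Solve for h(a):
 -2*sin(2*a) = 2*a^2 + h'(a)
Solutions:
 h(a) = C1 - 2*a^3/3 + cos(2*a)


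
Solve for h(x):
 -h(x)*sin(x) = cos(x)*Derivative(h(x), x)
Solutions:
 h(x) = C1*cos(x)


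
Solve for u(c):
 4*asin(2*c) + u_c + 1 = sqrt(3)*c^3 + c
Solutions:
 u(c) = C1 + sqrt(3)*c^4/4 + c^2/2 - 4*c*asin(2*c) - c - 2*sqrt(1 - 4*c^2)


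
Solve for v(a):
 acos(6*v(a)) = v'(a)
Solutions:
 Integral(1/acos(6*_y), (_y, v(a))) = C1 + a


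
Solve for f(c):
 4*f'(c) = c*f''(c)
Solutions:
 f(c) = C1 + C2*c^5


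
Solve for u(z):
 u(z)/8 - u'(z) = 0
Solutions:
 u(z) = C1*exp(z/8)


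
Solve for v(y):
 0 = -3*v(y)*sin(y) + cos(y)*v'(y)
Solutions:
 v(y) = C1/cos(y)^3


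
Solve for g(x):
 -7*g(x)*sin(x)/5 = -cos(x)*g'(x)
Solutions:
 g(x) = C1/cos(x)^(7/5)


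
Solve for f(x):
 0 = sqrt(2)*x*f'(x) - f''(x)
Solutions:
 f(x) = C1 + C2*erfi(2^(3/4)*x/2)


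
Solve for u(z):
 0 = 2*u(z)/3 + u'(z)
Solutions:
 u(z) = C1*exp(-2*z/3)


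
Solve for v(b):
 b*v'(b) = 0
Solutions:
 v(b) = C1


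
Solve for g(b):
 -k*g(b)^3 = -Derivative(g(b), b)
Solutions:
 g(b) = -sqrt(2)*sqrt(-1/(C1 + b*k))/2
 g(b) = sqrt(2)*sqrt(-1/(C1 + b*k))/2


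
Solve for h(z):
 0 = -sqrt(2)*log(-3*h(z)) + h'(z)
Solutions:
 -sqrt(2)*Integral(1/(log(-_y) + log(3)), (_y, h(z)))/2 = C1 - z


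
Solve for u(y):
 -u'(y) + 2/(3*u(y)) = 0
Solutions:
 u(y) = -sqrt(C1 + 12*y)/3
 u(y) = sqrt(C1 + 12*y)/3


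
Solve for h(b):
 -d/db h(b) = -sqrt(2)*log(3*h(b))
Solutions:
 -sqrt(2)*Integral(1/(log(_y) + log(3)), (_y, h(b)))/2 = C1 - b


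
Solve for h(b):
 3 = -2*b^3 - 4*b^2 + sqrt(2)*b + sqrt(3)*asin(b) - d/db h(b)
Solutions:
 h(b) = C1 - b^4/2 - 4*b^3/3 + sqrt(2)*b^2/2 - 3*b + sqrt(3)*(b*asin(b) + sqrt(1 - b^2))


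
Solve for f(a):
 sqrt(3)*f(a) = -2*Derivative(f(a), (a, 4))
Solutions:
 f(a) = (C1*sin(2^(1/4)*3^(1/8)*a/2) + C2*cos(2^(1/4)*3^(1/8)*a/2))*exp(-2^(1/4)*3^(1/8)*a/2) + (C3*sin(2^(1/4)*3^(1/8)*a/2) + C4*cos(2^(1/4)*3^(1/8)*a/2))*exp(2^(1/4)*3^(1/8)*a/2)


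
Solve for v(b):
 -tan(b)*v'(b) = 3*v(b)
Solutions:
 v(b) = C1/sin(b)^3


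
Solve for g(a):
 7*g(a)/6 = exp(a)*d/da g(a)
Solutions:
 g(a) = C1*exp(-7*exp(-a)/6)


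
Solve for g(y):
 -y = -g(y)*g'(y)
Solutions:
 g(y) = -sqrt(C1 + y^2)
 g(y) = sqrt(C1 + y^2)


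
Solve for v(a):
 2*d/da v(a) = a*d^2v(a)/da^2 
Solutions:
 v(a) = C1 + C2*a^3


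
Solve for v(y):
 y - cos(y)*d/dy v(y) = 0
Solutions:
 v(y) = C1 + Integral(y/cos(y), y)


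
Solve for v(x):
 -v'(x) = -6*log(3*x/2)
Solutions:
 v(x) = C1 + 6*x*log(x) - 6*x + x*log(729/64)


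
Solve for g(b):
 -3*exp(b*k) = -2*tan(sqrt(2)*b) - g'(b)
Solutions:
 g(b) = C1 + 3*Piecewise((exp(b*k)/k, Ne(k, 0)), (b, True)) + sqrt(2)*log(cos(sqrt(2)*b))


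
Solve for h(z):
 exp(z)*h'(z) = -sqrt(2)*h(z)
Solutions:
 h(z) = C1*exp(sqrt(2)*exp(-z))


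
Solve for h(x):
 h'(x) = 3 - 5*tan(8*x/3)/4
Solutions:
 h(x) = C1 + 3*x + 15*log(cos(8*x/3))/32


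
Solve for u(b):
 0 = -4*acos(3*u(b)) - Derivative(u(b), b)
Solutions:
 Integral(1/acos(3*_y), (_y, u(b))) = C1 - 4*b


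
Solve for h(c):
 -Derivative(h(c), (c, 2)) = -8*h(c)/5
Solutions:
 h(c) = C1*exp(-2*sqrt(10)*c/5) + C2*exp(2*sqrt(10)*c/5)


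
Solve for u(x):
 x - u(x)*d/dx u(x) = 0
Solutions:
 u(x) = -sqrt(C1 + x^2)
 u(x) = sqrt(C1 + x^2)


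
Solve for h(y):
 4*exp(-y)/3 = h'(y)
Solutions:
 h(y) = C1 - 4*exp(-y)/3


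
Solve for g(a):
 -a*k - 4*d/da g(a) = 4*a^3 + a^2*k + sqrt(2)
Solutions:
 g(a) = C1 - a^4/4 - a^3*k/12 - a^2*k/8 - sqrt(2)*a/4


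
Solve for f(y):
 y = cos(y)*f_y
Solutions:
 f(y) = C1 + Integral(y/cos(y), y)


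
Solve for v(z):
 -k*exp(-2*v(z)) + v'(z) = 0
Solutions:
 v(z) = log(-sqrt(C1 + 2*k*z))
 v(z) = log(C1 + 2*k*z)/2


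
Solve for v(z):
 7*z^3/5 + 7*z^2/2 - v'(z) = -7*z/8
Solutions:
 v(z) = C1 + 7*z^4/20 + 7*z^3/6 + 7*z^2/16


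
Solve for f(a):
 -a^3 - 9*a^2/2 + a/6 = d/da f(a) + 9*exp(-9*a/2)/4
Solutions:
 f(a) = C1 - a^4/4 - 3*a^3/2 + a^2/12 + exp(-9*a/2)/2


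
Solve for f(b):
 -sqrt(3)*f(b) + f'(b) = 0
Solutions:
 f(b) = C1*exp(sqrt(3)*b)


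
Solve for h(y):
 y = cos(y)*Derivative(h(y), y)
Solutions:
 h(y) = C1 + Integral(y/cos(y), y)


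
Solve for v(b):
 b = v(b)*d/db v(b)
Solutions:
 v(b) = -sqrt(C1 + b^2)
 v(b) = sqrt(C1 + b^2)


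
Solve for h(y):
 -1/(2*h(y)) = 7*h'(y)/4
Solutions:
 h(y) = -sqrt(C1 - 28*y)/7
 h(y) = sqrt(C1 - 28*y)/7


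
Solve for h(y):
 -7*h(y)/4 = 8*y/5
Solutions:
 h(y) = -32*y/35


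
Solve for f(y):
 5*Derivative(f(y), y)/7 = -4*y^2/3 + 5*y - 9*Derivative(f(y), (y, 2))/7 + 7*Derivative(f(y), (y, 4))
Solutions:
 f(y) = C1 + C2*exp(-2^(1/3)*y*(6/(sqrt(1117) + 35)^(1/3) + 2^(1/3)*(sqrt(1117) + 35)^(1/3))/28)*sin(2^(1/3)*sqrt(3)*y*(-2^(1/3)*(sqrt(1117) + 35)^(1/3) + 6/(sqrt(1117) + 35)^(1/3))/28) + C3*exp(-2^(1/3)*y*(6/(sqrt(1117) + 35)^(1/3) + 2^(1/3)*(sqrt(1117) + 35)^(1/3))/28)*cos(2^(1/3)*sqrt(3)*y*(-2^(1/3)*(sqrt(1117) + 35)^(1/3) + 6/(sqrt(1117) + 35)^(1/3))/28) + C4*exp(2^(1/3)*y*(6/(sqrt(1117) + 35)^(1/3) + 2^(1/3)*(sqrt(1117) + 35)^(1/3))/14) - 28*y^3/45 + 343*y^2/50 - 3087*y/125


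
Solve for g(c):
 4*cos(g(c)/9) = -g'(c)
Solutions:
 4*c - 9*log(sin(g(c)/9) - 1)/2 + 9*log(sin(g(c)/9) + 1)/2 = C1


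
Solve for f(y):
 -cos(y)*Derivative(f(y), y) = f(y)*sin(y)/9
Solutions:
 f(y) = C1*cos(y)^(1/9)


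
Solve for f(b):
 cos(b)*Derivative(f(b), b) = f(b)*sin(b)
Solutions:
 f(b) = C1/cos(b)


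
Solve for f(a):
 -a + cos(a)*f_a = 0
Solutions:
 f(a) = C1 + Integral(a/cos(a), a)


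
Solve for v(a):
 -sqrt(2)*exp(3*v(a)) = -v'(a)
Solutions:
 v(a) = log(-1/(C1 + 3*sqrt(2)*a))/3
 v(a) = log((-1/(C1 + sqrt(2)*a))^(1/3)*(-3^(2/3) - 3*3^(1/6)*I)/6)
 v(a) = log((-1/(C1 + sqrt(2)*a))^(1/3)*(-3^(2/3) + 3*3^(1/6)*I)/6)


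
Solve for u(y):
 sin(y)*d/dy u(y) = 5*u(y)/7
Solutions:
 u(y) = C1*(cos(y) - 1)^(5/14)/(cos(y) + 1)^(5/14)


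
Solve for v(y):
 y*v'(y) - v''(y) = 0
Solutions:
 v(y) = C1 + C2*erfi(sqrt(2)*y/2)


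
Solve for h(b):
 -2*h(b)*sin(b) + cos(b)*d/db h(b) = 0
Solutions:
 h(b) = C1/cos(b)^2


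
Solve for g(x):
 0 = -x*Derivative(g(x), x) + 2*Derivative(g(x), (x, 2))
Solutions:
 g(x) = C1 + C2*erfi(x/2)


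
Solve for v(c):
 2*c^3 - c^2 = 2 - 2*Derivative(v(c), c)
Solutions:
 v(c) = C1 - c^4/4 + c^3/6 + c


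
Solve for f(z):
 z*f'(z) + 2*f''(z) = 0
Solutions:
 f(z) = C1 + C2*erf(z/2)


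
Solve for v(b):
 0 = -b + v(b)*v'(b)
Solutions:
 v(b) = -sqrt(C1 + b^2)
 v(b) = sqrt(C1 + b^2)


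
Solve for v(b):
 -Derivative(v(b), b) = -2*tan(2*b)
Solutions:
 v(b) = C1 - log(cos(2*b))


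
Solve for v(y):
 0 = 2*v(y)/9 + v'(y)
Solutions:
 v(y) = C1*exp(-2*y/9)


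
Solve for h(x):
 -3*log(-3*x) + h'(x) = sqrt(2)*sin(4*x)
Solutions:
 h(x) = C1 + 3*x*log(-x) - 3*x + 3*x*log(3) - sqrt(2)*cos(4*x)/4


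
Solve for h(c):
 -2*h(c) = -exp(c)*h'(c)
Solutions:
 h(c) = C1*exp(-2*exp(-c))


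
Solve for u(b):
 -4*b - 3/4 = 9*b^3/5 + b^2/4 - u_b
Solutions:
 u(b) = C1 + 9*b^4/20 + b^3/12 + 2*b^2 + 3*b/4


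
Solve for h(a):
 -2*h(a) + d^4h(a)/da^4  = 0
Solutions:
 h(a) = C1*exp(-2^(1/4)*a) + C2*exp(2^(1/4)*a) + C3*sin(2^(1/4)*a) + C4*cos(2^(1/4)*a)


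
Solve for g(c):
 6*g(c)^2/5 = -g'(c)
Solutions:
 g(c) = 5/(C1 + 6*c)


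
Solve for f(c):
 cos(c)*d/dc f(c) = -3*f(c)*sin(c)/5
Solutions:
 f(c) = C1*cos(c)^(3/5)


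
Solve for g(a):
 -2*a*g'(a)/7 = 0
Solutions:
 g(a) = C1


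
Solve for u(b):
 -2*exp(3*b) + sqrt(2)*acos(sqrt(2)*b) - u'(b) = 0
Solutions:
 u(b) = C1 + sqrt(2)*(b*acos(sqrt(2)*b) - sqrt(2)*sqrt(1 - 2*b^2)/2) - 2*exp(3*b)/3


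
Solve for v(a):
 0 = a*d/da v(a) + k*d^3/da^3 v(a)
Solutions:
 v(a) = C1 + Integral(C2*airyai(a*(-1/k)^(1/3)) + C3*airybi(a*(-1/k)^(1/3)), a)


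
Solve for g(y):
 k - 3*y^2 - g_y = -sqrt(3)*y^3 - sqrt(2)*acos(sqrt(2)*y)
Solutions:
 g(y) = C1 + k*y + sqrt(3)*y^4/4 - y^3 + sqrt(2)*(y*acos(sqrt(2)*y) - sqrt(2)*sqrt(1 - 2*y^2)/2)


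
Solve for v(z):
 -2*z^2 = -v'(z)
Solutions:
 v(z) = C1 + 2*z^3/3


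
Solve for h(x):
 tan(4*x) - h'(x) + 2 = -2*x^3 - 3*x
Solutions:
 h(x) = C1 + x^4/2 + 3*x^2/2 + 2*x - log(cos(4*x))/4


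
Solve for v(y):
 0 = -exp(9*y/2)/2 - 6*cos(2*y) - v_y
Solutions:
 v(y) = C1 - exp(9*y/2)/9 - 3*sin(2*y)


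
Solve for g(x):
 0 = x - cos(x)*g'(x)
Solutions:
 g(x) = C1 + Integral(x/cos(x), x)


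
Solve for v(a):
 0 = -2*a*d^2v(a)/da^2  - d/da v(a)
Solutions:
 v(a) = C1 + C2*sqrt(a)


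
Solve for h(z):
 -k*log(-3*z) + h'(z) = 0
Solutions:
 h(z) = C1 + k*z*log(-z) + k*z*(-1 + log(3))


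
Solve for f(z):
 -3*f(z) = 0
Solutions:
 f(z) = 0


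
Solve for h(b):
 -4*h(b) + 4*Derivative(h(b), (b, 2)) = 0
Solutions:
 h(b) = C1*exp(-b) + C2*exp(b)


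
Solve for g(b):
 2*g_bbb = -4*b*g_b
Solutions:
 g(b) = C1 + Integral(C2*airyai(-2^(1/3)*b) + C3*airybi(-2^(1/3)*b), b)


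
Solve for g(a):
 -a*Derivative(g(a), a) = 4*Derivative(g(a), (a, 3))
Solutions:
 g(a) = C1 + Integral(C2*airyai(-2^(1/3)*a/2) + C3*airybi(-2^(1/3)*a/2), a)


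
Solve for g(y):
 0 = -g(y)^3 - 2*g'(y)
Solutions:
 g(y) = -sqrt(-1/(C1 - y))
 g(y) = sqrt(-1/(C1 - y))


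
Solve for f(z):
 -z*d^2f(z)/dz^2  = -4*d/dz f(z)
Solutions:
 f(z) = C1 + C2*z^5


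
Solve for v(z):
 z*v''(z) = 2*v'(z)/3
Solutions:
 v(z) = C1 + C2*z^(5/3)


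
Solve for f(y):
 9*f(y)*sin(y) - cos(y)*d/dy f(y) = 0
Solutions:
 f(y) = C1/cos(y)^9


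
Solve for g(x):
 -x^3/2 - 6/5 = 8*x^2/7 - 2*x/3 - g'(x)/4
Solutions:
 g(x) = C1 + x^4/2 + 32*x^3/21 - 4*x^2/3 + 24*x/5


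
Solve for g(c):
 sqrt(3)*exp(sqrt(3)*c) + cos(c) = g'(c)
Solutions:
 g(c) = C1 + exp(sqrt(3)*c) + sin(c)


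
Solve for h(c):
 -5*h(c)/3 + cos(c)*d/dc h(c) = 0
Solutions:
 h(c) = C1*(sin(c) + 1)^(5/6)/(sin(c) - 1)^(5/6)


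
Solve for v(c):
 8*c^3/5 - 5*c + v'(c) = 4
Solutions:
 v(c) = C1 - 2*c^4/5 + 5*c^2/2 + 4*c


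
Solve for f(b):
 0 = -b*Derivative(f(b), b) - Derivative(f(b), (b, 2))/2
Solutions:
 f(b) = C1 + C2*erf(b)


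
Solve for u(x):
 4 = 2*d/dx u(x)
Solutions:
 u(x) = C1 + 2*x


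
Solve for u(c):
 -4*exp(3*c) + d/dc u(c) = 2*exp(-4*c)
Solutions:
 u(c) = C1 + 4*exp(3*c)/3 - exp(-4*c)/2


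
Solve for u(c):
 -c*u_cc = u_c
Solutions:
 u(c) = C1 + C2*log(c)


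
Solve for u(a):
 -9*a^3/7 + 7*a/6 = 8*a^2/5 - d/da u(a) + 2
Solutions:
 u(a) = C1 + 9*a^4/28 + 8*a^3/15 - 7*a^2/12 + 2*a


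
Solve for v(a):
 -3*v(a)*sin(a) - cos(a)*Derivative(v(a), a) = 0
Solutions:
 v(a) = C1*cos(a)^3


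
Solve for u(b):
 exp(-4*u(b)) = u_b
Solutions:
 u(b) = log(-I*(C1 + 4*b)^(1/4))
 u(b) = log(I*(C1 + 4*b)^(1/4))
 u(b) = log(-(C1 + 4*b)^(1/4))
 u(b) = log(C1 + 4*b)/4


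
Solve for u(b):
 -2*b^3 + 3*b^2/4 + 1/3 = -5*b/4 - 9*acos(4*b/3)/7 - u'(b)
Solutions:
 u(b) = C1 + b^4/2 - b^3/4 - 5*b^2/8 - 9*b*acos(4*b/3)/7 - b/3 + 9*sqrt(9 - 16*b^2)/28


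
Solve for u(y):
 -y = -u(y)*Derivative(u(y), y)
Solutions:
 u(y) = -sqrt(C1 + y^2)
 u(y) = sqrt(C1 + y^2)


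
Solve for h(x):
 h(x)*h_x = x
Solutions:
 h(x) = -sqrt(C1 + x^2)
 h(x) = sqrt(C1 + x^2)


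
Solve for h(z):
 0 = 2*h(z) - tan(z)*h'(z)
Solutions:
 h(z) = C1*sin(z)^2


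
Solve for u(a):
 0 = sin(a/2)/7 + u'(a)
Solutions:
 u(a) = C1 + 2*cos(a/2)/7


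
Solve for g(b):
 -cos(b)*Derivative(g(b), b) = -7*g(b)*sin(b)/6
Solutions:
 g(b) = C1/cos(b)^(7/6)


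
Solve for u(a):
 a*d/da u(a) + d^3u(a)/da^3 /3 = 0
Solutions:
 u(a) = C1 + Integral(C2*airyai(-3^(1/3)*a) + C3*airybi(-3^(1/3)*a), a)


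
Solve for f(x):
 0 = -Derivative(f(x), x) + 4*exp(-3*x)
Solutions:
 f(x) = C1 - 4*exp(-3*x)/3


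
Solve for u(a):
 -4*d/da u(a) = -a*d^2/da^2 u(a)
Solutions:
 u(a) = C1 + C2*a^5


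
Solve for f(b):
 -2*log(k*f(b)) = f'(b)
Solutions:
 li(k*f(b))/k = C1 - 2*b


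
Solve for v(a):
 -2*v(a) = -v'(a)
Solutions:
 v(a) = C1*exp(2*a)


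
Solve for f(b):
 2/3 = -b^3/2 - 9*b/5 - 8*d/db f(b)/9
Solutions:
 f(b) = C1 - 9*b^4/64 - 81*b^2/80 - 3*b/4


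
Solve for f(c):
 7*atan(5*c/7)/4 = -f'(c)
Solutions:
 f(c) = C1 - 7*c*atan(5*c/7)/4 + 49*log(25*c^2 + 49)/40


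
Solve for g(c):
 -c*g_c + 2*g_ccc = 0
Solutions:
 g(c) = C1 + Integral(C2*airyai(2^(2/3)*c/2) + C3*airybi(2^(2/3)*c/2), c)


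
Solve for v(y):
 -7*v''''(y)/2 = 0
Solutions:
 v(y) = C1 + C2*y + C3*y^2 + C4*y^3


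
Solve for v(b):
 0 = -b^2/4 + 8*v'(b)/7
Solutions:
 v(b) = C1 + 7*b^3/96


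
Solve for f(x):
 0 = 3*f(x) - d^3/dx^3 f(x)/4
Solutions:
 f(x) = C3*exp(12^(1/3)*x) + (C1*sin(2^(2/3)*3^(5/6)*x/2) + C2*cos(2^(2/3)*3^(5/6)*x/2))*exp(-12^(1/3)*x/2)


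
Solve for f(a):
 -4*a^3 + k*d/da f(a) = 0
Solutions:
 f(a) = C1 + a^4/k


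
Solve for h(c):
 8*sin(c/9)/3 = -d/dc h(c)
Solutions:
 h(c) = C1 + 24*cos(c/9)


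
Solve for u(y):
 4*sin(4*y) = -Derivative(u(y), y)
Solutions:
 u(y) = C1 + cos(4*y)


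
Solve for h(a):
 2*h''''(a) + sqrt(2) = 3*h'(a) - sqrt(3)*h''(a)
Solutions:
 h(a) = C1 + C2*exp(-a*(-2^(2/3)*3^(5/6)/(9 + sqrt(2*sqrt(3) + 81))^(1/3) + 18^(1/3)*(9 + sqrt(2*sqrt(3) + 81))^(1/3))/12)*sin(a*(12^(1/3)/(9 + sqrt(2*sqrt(3) + 81))^(1/3) + 2^(1/3)*3^(1/6)*(9 + sqrt(2*sqrt(3) + 81))^(1/3))/4) + C3*exp(-a*(-2^(2/3)*3^(5/6)/(9 + sqrt(2*sqrt(3) + 81))^(1/3) + 18^(1/3)*(9 + sqrt(2*sqrt(3) + 81))^(1/3))/12)*cos(a*(12^(1/3)/(9 + sqrt(2*sqrt(3) + 81))^(1/3) + 2^(1/3)*3^(1/6)*(9 + sqrt(2*sqrt(3) + 81))^(1/3))/4) + C4*exp(a*(-2^(2/3)*3^(5/6)/(9 + sqrt(2*sqrt(3) + 81))^(1/3) + 18^(1/3)*(9 + sqrt(2*sqrt(3) + 81))^(1/3))/6) + sqrt(2)*a/3


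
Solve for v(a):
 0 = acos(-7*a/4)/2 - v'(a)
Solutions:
 v(a) = C1 + a*acos(-7*a/4)/2 + sqrt(16 - 49*a^2)/14


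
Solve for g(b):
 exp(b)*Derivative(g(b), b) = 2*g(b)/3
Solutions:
 g(b) = C1*exp(-2*exp(-b)/3)


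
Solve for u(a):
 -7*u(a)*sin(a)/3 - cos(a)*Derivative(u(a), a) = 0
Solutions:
 u(a) = C1*cos(a)^(7/3)


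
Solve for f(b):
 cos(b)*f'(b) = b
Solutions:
 f(b) = C1 + Integral(b/cos(b), b)


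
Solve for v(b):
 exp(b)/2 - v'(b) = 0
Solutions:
 v(b) = C1 + exp(b)/2


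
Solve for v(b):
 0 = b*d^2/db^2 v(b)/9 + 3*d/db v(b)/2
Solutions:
 v(b) = C1 + C2/b^(25/2)


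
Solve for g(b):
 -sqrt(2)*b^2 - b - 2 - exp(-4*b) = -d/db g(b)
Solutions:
 g(b) = C1 + sqrt(2)*b^3/3 + b^2/2 + 2*b - exp(-4*b)/4


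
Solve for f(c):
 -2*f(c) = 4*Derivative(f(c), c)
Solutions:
 f(c) = C1*exp(-c/2)


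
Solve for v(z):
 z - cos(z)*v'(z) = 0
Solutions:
 v(z) = C1 + Integral(z/cos(z), z)


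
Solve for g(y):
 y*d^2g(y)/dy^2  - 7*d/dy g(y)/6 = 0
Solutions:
 g(y) = C1 + C2*y^(13/6)


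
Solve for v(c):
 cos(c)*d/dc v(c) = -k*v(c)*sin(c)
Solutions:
 v(c) = C1*exp(k*log(cos(c)))


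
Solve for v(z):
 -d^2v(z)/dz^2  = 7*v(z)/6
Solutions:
 v(z) = C1*sin(sqrt(42)*z/6) + C2*cos(sqrt(42)*z/6)


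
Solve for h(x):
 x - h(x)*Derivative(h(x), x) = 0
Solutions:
 h(x) = -sqrt(C1 + x^2)
 h(x) = sqrt(C1 + x^2)


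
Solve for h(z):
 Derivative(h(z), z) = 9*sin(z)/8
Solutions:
 h(z) = C1 - 9*cos(z)/8


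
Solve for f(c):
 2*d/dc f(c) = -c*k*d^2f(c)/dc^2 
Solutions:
 f(c) = C1 + c^(((re(k) - 2)*re(k) + im(k)^2)/(re(k)^2 + im(k)^2))*(C2*sin(2*log(c)*Abs(im(k))/(re(k)^2 + im(k)^2)) + C3*cos(2*log(c)*im(k)/(re(k)^2 + im(k)^2)))


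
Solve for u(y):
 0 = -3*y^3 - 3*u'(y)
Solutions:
 u(y) = C1 - y^4/4


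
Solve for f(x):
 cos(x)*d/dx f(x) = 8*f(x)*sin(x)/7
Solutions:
 f(x) = C1/cos(x)^(8/7)


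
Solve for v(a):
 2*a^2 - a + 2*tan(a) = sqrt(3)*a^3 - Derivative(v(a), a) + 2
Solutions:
 v(a) = C1 + sqrt(3)*a^4/4 - 2*a^3/3 + a^2/2 + 2*a + 2*log(cos(a))


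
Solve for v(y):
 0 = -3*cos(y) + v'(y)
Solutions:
 v(y) = C1 + 3*sin(y)


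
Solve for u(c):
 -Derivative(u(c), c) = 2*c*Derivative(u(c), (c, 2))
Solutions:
 u(c) = C1 + C2*sqrt(c)


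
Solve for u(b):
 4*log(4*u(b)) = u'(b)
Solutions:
 -Integral(1/(log(_y) + 2*log(2)), (_y, u(b)))/4 = C1 - b


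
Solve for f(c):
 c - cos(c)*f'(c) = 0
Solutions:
 f(c) = C1 + Integral(c/cos(c), c)


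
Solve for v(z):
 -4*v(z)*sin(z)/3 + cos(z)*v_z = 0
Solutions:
 v(z) = C1/cos(z)^(4/3)


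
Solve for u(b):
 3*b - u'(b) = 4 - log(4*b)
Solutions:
 u(b) = C1 + 3*b^2/2 + b*log(b) - 5*b + b*log(4)


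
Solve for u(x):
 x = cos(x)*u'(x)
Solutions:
 u(x) = C1 + Integral(x/cos(x), x)


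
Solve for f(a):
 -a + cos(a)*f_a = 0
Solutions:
 f(a) = C1 + Integral(a/cos(a), a)


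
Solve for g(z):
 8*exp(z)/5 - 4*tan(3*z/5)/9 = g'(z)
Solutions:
 g(z) = C1 + 8*exp(z)/5 + 20*log(cos(3*z/5))/27


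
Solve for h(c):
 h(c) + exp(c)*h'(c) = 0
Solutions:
 h(c) = C1*exp(exp(-c))


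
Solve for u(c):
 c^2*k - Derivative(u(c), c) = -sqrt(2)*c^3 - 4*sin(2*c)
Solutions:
 u(c) = C1 + sqrt(2)*c^4/4 + c^3*k/3 - 2*cos(2*c)


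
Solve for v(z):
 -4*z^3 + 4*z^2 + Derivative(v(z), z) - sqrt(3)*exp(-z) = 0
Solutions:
 v(z) = C1 + z^4 - 4*z^3/3 - sqrt(3)*exp(-z)


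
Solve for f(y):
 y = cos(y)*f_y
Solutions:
 f(y) = C1 + Integral(y/cos(y), y)


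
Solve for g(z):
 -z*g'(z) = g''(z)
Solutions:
 g(z) = C1 + C2*erf(sqrt(2)*z/2)


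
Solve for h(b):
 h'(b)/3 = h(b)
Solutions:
 h(b) = C1*exp(3*b)


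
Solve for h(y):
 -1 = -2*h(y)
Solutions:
 h(y) = 1/2


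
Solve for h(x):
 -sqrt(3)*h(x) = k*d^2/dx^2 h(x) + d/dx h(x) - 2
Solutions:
 h(x) = C1*exp(x*(sqrt(-4*sqrt(3)*k + 1) - 1)/(2*k)) + C2*exp(-x*(sqrt(-4*sqrt(3)*k + 1) + 1)/(2*k)) + 2*sqrt(3)/3
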